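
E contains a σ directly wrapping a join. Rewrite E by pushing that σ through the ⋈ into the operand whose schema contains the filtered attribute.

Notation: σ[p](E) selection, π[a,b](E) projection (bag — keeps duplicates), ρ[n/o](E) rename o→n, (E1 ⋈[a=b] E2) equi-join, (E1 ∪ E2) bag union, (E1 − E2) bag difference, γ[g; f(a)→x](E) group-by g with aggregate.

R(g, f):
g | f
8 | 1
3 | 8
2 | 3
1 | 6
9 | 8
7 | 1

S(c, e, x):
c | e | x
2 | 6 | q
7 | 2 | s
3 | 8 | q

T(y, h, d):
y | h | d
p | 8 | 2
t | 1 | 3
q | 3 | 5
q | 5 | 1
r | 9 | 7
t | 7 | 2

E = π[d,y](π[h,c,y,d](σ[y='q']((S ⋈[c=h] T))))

σ filters on y, owned by the right side.
E' = π[d,y](π[h,c,y,d]((S ⋈[c=h] σ[y='q'](T))))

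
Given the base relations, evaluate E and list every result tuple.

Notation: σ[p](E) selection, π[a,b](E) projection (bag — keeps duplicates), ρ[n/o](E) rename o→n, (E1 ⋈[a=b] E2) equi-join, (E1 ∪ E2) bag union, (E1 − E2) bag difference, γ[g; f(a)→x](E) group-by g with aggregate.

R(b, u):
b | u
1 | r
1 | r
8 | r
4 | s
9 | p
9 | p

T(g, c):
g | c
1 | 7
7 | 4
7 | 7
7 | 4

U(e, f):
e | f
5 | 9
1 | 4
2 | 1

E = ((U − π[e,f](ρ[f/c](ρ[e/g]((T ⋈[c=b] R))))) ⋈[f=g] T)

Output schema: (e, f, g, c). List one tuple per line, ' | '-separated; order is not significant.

Row counts bottom-up:
  U → 3
  T → 4
  R → 6
  (T ⋈[c=b] R) → 2
  ρ[e/g]((T ⋈[c=b] R)) → 2
  ρ[f/c](ρ[e/g]((T ⋈[c=b] R))) → 2
  π[e,f](ρ[f/c](ρ[e/g]((T ⋈[c=b] R)))) → 2
  (U − π[e,f](ρ[f/c](ρ[e/g]((T ⋈[c=b] R))))) → 3
  T → 4
  ((U − π[e,f](ρ[f/c](ρ[e/g]((T ⋈[c=b] R))))) ⋈[f=g] T) → 1

== RESULT ==
e | f | g | c
2 | 1 | 1 | 7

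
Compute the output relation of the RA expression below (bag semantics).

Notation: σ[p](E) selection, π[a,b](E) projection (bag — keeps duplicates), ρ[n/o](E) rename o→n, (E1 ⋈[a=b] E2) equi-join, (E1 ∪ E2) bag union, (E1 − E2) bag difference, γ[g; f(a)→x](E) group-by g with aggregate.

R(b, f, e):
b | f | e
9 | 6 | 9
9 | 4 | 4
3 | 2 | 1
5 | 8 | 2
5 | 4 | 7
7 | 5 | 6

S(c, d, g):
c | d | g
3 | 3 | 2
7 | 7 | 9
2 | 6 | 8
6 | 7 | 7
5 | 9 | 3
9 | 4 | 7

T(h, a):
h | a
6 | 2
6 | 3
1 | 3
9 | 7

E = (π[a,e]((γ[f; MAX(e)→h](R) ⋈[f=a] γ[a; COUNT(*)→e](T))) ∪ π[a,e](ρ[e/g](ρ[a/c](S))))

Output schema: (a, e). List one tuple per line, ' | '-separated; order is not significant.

Per-node cardinality:
  R → 6
  γ[f; MAX(e)→h](R) → 5
  T → 4
  γ[a; COUNT(*)→e](T) → 3
  (γ[f; MAX(e)→h](R) ⋈[f=a] γ[a; COUNT(*)→e](T)) → 1
  π[a,e]((γ[f; MAX(e)→h](R) ⋈[f=a] γ[a; COUNT(*)→e](T))) → 1
  S → 6
  ρ[a/c](S) → 6
  ρ[e/g](ρ[a/c](S)) → 6
  π[a,e](ρ[e/g](ρ[a/c](S))) → 6
  (π[a,e]((γ[f; MAX(e)→h](R) ⋈[f=a] γ[a; COUNT(*)→e](T))) ∪ π[a,e](ρ[e/g](ρ[a/c](S)))) → 7

== RESULT ==
a | e
2 | 1
2 | 8
3 | 2
5 | 3
6 | 7
7 | 9
9 | 7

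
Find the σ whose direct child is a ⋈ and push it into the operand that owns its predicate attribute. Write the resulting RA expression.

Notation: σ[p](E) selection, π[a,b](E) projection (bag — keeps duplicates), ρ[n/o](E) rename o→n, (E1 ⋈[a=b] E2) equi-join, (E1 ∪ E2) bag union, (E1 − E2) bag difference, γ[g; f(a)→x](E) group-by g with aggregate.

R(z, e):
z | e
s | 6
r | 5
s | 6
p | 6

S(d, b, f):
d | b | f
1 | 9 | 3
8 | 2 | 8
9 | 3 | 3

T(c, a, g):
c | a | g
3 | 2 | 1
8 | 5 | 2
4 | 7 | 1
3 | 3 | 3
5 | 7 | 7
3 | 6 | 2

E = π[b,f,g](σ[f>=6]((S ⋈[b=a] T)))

σ filters on f, owned by the left side.
E' = π[b,f,g]((σ[f>=6](S) ⋈[b=a] T))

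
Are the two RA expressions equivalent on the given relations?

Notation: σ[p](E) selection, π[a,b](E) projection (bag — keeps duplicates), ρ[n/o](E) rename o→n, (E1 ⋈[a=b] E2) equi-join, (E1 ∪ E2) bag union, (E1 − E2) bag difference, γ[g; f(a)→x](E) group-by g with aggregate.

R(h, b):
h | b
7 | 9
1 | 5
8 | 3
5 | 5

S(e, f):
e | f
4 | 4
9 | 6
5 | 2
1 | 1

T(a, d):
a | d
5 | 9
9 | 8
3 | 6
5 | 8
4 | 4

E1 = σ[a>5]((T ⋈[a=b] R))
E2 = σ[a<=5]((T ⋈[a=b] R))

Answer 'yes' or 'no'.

E1 subexpression sizes:
  T → 5
  R → 4
  (T ⋈[a=b] R) → 6
  σ[a>5]((T ⋈[a=b] R)) → 1
E2 subexpression sizes:
  T → 5
  R → 4
  (T ⋈[a=b] R) → 6
  σ[a<=5]((T ⋈[a=b] R)) → 5

E1 result:
a | d | h | b
9 | 8 | 7 | 9
E2 result:
a | d | h | b
3 | 6 | 8 | 3
5 | 8 | 1 | 5
5 | 8 | 5 | 5
5 | 9 | 1 | 5
5 | 9 | 5 | 5
Witness: (5, 8, 1, 5) appears 0× in E1 but 1× in E2.

no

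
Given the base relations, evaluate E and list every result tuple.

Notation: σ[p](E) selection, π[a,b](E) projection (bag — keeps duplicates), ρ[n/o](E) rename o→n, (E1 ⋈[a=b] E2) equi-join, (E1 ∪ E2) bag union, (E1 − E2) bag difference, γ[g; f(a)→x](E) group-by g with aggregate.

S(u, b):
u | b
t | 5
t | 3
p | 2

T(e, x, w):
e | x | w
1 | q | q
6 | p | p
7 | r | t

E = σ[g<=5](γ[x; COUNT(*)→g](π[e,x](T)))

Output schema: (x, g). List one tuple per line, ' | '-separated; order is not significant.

Row counts bottom-up:
  T → 3
  π[e,x](T) → 3
  γ[x; COUNT(*)→g](π[e,x](T)) → 3
  σ[g<=5](γ[x; COUNT(*)→g](π[e,x](T))) → 3

== RESULT ==
x | g
p | 1
q | 1
r | 1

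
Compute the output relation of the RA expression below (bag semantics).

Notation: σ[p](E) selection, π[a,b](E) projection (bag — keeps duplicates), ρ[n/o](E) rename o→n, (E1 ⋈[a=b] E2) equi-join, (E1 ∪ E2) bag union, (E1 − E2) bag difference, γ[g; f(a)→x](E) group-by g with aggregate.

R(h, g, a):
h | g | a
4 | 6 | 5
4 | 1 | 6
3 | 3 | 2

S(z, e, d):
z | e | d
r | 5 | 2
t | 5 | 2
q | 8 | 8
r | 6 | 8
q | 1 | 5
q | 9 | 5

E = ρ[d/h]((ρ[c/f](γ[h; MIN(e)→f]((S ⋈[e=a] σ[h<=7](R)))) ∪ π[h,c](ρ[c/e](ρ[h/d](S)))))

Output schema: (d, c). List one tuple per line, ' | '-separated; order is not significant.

Per-node cardinality:
  S → 6
  R → 3
  σ[h<=7](R) → 3
  (S ⋈[e=a] σ[h<=7](R)) → 3
  γ[h; MIN(e)→f]((S ⋈[e=a] σ[h<=7](R))) → 1
  ρ[c/f](γ[h; MIN(e)→f]((S ⋈[e=a] σ[h<=7](R)))) → 1
  S → 6
  ρ[h/d](S) → 6
  ρ[c/e](ρ[h/d](S)) → 6
  π[h,c](ρ[c/e](ρ[h/d](S))) → 6
  (ρ[c/f](γ[h; MIN(e)→f]((S ⋈[e=a] σ[h<=7](R)))) ∪ π[h,c](ρ[c/e](ρ[h/d](S)))) → 7
  ρ[d/h]((ρ[c/f](γ[h; MIN(e)→f]((S ⋈[e=a] σ[h<=7](R)))) ∪ π[h,c](ρ[c/e](ρ[h/d](S))))) → 7

== RESULT ==
d | c
2 | 5
2 | 5
4 | 5
5 | 1
5 | 9
8 | 6
8 | 8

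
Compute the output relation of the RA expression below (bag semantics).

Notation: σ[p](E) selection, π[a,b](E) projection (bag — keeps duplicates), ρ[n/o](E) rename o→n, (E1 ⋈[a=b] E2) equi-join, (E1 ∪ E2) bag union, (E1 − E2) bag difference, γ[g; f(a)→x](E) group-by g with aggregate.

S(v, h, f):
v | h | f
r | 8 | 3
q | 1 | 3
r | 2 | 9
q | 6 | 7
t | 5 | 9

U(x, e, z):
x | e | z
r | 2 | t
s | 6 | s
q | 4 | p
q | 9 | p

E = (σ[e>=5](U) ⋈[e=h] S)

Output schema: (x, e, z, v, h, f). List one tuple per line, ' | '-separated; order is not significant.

Row counts bottom-up:
  U → 4
  σ[e>=5](U) → 2
  S → 5
  (σ[e>=5](U) ⋈[e=h] S) → 1

== RESULT ==
x | e | z | v | h | f
s | 6 | s | q | 6 | 7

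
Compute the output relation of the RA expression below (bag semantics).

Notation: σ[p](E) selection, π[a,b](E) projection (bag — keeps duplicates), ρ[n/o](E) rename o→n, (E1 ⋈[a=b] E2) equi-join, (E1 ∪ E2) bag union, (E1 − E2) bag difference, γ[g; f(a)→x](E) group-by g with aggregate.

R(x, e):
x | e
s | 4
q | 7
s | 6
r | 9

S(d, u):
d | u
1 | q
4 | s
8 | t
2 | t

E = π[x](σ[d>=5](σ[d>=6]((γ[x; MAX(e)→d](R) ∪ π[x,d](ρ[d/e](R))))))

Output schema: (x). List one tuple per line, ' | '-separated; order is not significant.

Stepwise |·|:
  R → 4
  γ[x; MAX(e)→d](R) → 3
  R → 4
  ρ[d/e](R) → 4
  π[x,d](ρ[d/e](R)) → 4
  (γ[x; MAX(e)→d](R) ∪ π[x,d](ρ[d/e](R))) → 7
  σ[d>=6]((γ[x; MAX(e)→d](R) ∪ π[x,d](ρ[d/e](R)))) → 6
  σ[d>=5](σ[d>=6]((γ[x; MAX(e)→d](R) ∪ π[x,d](ρ[d/e](R))))) → 6
  π[x](σ[d>=5](σ[d>=6]((γ[x; MAX(e)→d](R) ∪ π[x,d](ρ[d/e](R)))))) → 6

== RESULT ==
x
q
q
r
r
s
s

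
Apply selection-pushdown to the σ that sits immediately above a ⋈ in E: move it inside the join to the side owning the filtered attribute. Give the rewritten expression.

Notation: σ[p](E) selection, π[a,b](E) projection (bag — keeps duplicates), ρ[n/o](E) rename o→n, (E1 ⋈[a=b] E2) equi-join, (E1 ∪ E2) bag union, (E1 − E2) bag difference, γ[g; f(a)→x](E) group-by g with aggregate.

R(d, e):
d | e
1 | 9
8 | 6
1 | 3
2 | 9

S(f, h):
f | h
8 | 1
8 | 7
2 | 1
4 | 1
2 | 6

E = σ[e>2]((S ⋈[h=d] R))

σ filters on e, owned by the right side.
E' = (S ⋈[h=d] σ[e>2](R))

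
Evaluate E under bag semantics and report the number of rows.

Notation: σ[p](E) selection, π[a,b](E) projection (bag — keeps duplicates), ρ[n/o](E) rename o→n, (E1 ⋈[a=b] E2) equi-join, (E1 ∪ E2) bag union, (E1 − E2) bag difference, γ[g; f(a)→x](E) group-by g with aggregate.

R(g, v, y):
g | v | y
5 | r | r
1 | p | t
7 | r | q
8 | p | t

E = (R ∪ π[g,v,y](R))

Subexpression sizes:
  R → 4
  R → 4
  π[g,v,y](R) → 4
  (R ∪ π[g,v,y](R)) → 8

|E| = 8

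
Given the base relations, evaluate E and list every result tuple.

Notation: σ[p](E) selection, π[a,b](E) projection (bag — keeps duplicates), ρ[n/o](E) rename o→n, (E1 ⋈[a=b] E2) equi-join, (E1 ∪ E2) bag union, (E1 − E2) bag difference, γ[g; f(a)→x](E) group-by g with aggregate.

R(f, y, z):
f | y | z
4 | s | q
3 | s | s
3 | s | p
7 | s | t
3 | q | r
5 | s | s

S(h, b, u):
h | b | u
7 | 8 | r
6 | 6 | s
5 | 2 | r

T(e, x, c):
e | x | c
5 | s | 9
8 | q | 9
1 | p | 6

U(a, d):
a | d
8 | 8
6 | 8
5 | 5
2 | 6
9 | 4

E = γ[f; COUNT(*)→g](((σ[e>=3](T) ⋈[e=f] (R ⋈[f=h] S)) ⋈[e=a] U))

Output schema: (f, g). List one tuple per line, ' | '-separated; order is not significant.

Stepwise |·|:
  T → 3
  σ[e>=3](T) → 2
  R → 6
  S → 3
  (R ⋈[f=h] S) → 2
  (σ[e>=3](T) ⋈[e=f] (R ⋈[f=h] S)) → 1
  U → 5
  ((σ[e>=3](T) ⋈[e=f] (R ⋈[f=h] S)) ⋈[e=a] U) → 1
  γ[f; COUNT(*)→g](((σ[e>=3](T) ⋈[e=f] (R ⋈[f=h] S)) ⋈[e=a] U)) → 1

== RESULT ==
f | g
5 | 1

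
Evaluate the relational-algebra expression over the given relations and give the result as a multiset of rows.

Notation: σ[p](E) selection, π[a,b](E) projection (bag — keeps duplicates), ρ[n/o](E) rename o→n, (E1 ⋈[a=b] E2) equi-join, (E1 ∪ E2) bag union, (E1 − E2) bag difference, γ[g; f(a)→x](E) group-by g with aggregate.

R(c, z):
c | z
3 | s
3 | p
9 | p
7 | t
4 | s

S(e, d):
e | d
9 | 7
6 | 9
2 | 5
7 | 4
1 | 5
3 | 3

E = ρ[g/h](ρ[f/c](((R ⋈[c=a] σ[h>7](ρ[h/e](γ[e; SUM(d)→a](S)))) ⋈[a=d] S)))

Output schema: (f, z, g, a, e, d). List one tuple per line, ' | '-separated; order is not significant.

Stepwise |·|:
  R → 5
  S → 6
  γ[e; SUM(d)→a](S) → 6
  ρ[h/e](γ[e; SUM(d)→a](S)) → 6
  σ[h>7](ρ[h/e](γ[e; SUM(d)→a](S))) → 1
  (R ⋈[c=a] σ[h>7](ρ[h/e](γ[e; SUM(d)→a](S)))) → 1
  S → 6
  ((R ⋈[c=a] σ[h>7](ρ[h/e](γ[e; SUM(d)→a](S)))) ⋈[a=d] S) → 1
  ρ[f/c](((R ⋈[c=a] σ[h>7](ρ[h/e](γ[e; SUM(d)→a](S)))) ⋈[a=d] S)) → 1
  ρ[g/h](ρ[f/c](((R ⋈[c=a] σ[h>7](ρ[h/e](γ[e; SUM(d)→a](S)))) ⋈[a=d] S))) → 1

== RESULT ==
f | z | g | a | e | d
7 | t | 9 | 7 | 9 | 7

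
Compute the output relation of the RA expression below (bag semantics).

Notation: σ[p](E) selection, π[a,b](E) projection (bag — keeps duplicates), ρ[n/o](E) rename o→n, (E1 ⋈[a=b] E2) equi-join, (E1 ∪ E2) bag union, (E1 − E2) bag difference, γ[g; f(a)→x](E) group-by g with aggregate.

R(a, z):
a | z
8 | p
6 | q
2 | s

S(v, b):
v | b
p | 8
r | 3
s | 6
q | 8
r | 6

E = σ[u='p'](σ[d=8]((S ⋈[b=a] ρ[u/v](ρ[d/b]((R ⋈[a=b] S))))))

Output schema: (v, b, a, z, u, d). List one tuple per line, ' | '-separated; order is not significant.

Per-node cardinality:
  S → 5
  R → 3
  S → 5
  (R ⋈[a=b] S) → 4
  ρ[d/b]((R ⋈[a=b] S)) → 4
  ρ[u/v](ρ[d/b]((R ⋈[a=b] S))) → 4
  (S ⋈[b=a] ρ[u/v](ρ[d/b]((R ⋈[a=b] S)))) → 8
  σ[d=8]((S ⋈[b=a] ρ[u/v](ρ[d/b]((R ⋈[a=b] S))))) → 4
  σ[u='p'](σ[d=8]((S ⋈[b=a] ρ[u/v](ρ[d/b]((R ⋈[a=b] S)))))) → 2

== RESULT ==
v | b | a | z | u | d
p | 8 | 8 | p | p | 8
q | 8 | 8 | p | p | 8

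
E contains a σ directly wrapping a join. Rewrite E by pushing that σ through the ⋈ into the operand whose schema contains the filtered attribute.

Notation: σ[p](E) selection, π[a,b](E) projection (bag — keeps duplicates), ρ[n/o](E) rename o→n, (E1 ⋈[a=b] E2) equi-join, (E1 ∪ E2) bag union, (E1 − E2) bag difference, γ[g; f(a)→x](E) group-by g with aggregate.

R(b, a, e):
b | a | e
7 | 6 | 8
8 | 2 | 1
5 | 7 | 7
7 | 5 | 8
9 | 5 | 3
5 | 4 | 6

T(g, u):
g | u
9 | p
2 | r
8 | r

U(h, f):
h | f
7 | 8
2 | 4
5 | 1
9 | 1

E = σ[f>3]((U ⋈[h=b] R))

σ filters on f, owned by the left side.
E' = (σ[f>3](U) ⋈[h=b] R)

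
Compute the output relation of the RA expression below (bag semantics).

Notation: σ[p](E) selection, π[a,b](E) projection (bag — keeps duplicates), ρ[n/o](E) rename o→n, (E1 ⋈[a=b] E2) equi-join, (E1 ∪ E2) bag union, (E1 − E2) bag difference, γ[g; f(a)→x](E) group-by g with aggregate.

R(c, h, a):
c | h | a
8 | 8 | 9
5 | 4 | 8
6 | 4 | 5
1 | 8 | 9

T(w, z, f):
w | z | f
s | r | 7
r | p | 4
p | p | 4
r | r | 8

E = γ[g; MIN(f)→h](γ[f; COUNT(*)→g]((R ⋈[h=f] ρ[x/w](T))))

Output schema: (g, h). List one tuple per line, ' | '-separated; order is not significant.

Subexpression sizes:
  R → 4
  T → 4
  ρ[x/w](T) → 4
  (R ⋈[h=f] ρ[x/w](T)) → 6
  γ[f; COUNT(*)→g]((R ⋈[h=f] ρ[x/w](T))) → 2
  γ[g; MIN(f)→h](γ[f; COUNT(*)→g]((R ⋈[h=f] ρ[x/w](T)))) → 2

== RESULT ==
g | h
2 | 8
4 | 4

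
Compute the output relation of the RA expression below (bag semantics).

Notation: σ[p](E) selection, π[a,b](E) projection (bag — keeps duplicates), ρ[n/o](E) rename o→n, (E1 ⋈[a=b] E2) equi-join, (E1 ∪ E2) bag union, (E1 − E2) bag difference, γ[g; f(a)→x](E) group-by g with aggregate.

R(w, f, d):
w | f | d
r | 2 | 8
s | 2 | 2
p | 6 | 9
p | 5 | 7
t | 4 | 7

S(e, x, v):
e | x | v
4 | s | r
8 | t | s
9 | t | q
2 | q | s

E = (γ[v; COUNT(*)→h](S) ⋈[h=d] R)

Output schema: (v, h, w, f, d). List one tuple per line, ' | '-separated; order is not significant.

Per-node cardinality:
  S → 4
  γ[v; COUNT(*)→h](S) → 3
  R → 5
  (γ[v; COUNT(*)→h](S) ⋈[h=d] R) → 1

== RESULT ==
v | h | w | f | d
s | 2 | s | 2 | 2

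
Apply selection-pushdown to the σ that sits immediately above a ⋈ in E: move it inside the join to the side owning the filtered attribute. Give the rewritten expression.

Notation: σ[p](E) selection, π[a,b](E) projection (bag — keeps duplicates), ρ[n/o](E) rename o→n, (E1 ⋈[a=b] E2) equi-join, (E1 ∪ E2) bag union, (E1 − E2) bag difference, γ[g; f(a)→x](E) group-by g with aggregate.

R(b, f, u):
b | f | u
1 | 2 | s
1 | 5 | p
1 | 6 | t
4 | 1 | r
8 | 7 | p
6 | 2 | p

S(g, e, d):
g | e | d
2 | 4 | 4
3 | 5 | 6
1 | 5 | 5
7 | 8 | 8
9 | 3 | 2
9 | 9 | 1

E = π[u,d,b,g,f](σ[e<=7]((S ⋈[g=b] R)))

σ filters on e, owned by the left side.
E' = π[u,d,b,g,f]((σ[e<=7](S) ⋈[g=b] R))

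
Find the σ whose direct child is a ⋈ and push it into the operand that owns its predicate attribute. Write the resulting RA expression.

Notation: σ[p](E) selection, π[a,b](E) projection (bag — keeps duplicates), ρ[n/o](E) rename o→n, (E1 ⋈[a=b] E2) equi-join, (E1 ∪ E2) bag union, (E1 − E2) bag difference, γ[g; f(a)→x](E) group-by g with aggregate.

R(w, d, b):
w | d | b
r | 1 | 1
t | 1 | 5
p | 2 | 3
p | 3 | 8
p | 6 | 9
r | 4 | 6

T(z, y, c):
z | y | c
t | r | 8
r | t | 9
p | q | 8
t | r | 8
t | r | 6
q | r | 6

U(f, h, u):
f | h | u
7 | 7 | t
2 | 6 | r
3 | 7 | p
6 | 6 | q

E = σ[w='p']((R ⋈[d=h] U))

σ filters on w, owned by the left side.
E' = (σ[w='p'](R) ⋈[d=h] U)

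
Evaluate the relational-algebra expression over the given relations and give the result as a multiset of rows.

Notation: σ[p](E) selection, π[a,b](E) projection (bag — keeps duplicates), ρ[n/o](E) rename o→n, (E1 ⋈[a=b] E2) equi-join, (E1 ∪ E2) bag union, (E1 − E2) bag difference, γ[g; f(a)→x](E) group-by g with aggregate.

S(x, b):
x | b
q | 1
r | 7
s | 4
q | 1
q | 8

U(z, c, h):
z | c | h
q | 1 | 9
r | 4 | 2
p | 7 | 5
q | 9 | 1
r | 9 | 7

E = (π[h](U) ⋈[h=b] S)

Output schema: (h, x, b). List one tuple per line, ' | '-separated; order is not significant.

Subexpression sizes:
  U → 5
  π[h](U) → 5
  S → 5
  (π[h](U) ⋈[h=b] S) → 3

== RESULT ==
h | x | b
1 | q | 1
1 | q | 1
7 | r | 7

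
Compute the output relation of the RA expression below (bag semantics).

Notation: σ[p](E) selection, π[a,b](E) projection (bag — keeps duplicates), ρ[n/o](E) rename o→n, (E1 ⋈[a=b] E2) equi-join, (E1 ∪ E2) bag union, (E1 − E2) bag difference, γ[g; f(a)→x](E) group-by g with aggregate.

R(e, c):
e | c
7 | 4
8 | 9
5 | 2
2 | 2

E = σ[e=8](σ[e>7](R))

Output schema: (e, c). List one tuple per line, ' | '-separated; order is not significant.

Stepwise |·|:
  R → 4
  σ[e>7](R) → 1
  σ[e=8](σ[e>7](R)) → 1

== RESULT ==
e | c
8 | 9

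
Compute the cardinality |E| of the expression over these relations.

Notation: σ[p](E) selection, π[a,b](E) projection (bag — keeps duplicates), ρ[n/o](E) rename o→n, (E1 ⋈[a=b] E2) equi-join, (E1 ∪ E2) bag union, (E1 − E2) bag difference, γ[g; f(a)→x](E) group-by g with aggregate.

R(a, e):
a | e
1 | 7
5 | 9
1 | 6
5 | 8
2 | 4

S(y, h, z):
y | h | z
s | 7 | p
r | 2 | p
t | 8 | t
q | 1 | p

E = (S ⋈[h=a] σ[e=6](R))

Subexpression sizes:
  S → 4
  R → 5
  σ[e=6](R) → 1
  (S ⋈[h=a] σ[e=6](R)) → 1

|E| = 1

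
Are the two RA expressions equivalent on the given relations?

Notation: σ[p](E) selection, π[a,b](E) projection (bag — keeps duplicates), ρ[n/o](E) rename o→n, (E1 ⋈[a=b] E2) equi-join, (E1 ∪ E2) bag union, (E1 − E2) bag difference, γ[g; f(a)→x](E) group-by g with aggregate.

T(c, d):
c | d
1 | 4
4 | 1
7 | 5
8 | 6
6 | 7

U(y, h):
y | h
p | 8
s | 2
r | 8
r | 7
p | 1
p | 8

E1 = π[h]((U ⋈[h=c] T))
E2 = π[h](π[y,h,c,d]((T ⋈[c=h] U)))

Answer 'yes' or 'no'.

E1 subexpression sizes:
  U → 6
  T → 5
  (U ⋈[h=c] T) → 5
  π[h]((U ⋈[h=c] T)) → 5
E2 subexpression sizes:
  T → 5
  U → 6
  (T ⋈[c=h] U) → 5
  π[y,h,c,d]((T ⋈[c=h] U)) → 5
  π[h](π[y,h,c,d]((T ⋈[c=h] U))) → 5

E1 and E2 produce the same multiset:
h
1
7
8
8
8

yes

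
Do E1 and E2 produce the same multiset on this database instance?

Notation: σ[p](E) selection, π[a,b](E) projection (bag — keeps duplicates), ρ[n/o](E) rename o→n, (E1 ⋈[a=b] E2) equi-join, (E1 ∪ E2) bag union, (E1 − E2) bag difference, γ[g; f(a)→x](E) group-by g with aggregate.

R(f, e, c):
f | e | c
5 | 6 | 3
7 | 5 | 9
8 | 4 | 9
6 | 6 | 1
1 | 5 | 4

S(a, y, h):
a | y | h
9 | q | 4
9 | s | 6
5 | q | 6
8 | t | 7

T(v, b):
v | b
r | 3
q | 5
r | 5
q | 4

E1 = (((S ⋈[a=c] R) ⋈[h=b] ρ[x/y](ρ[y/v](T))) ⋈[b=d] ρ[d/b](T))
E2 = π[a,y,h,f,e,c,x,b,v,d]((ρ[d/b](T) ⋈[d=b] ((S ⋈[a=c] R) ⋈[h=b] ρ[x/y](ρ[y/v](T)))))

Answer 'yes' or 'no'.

E1 subexpression sizes:
  S → 4
  R → 5
  (S ⋈[a=c] R) → 4
  T → 4
  ρ[y/v](T) → 4
  ρ[x/y](ρ[y/v](T)) → 4
  ((S ⋈[a=c] R) ⋈[h=b] ρ[x/y](ρ[y/v](T))) → 2
  T → 4
  ρ[d/b](T) → 4
  (((S ⋈[a=c] R) ⋈[h=b] ρ[x/y](ρ[y/v](T))) ⋈[b=d] ρ[d/b](T)) → 2
E2 subexpression sizes:
  T → 4
  ρ[d/b](T) → 4
  S → 4
  R → 5
  (S ⋈[a=c] R) → 4
  T → 4
  ρ[y/v](T) → 4
  ρ[x/y](ρ[y/v](T)) → 4
  ((S ⋈[a=c] R) ⋈[h=b] ρ[x/y](ρ[y/v](T))) → 2
  (ρ[d/b](T) ⋈[d=b] ((S ⋈[a=c] R) ⋈[h=b] ρ[x/y](ρ[y/v](T)))) → 2
  π[a,y,h,f,e,c,x,b,v,d]((ρ[d/b](T) ⋈[d=b] ((S ⋈[a=c] R) ⋈[h=b] ρ[x/y](ρ[y/v](T))))) → 2

E1 and E2 produce the same multiset:
a | y | h | f | e | c | x | b | v | d
9 | q | 4 | 7 | 5 | 9 | q | 4 | q | 4
9 | q | 4 | 8 | 4 | 9 | q | 4 | q | 4

yes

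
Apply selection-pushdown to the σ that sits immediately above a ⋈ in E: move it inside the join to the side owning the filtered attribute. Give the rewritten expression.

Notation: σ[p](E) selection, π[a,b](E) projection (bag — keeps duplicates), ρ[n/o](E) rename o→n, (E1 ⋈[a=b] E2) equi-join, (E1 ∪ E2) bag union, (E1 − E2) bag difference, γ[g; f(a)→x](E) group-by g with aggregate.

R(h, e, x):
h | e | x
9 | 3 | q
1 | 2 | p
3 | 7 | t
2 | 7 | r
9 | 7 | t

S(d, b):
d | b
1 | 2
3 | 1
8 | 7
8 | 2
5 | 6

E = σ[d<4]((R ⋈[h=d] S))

σ filters on d, owned by the right side.
E' = (R ⋈[h=d] σ[d<4](S))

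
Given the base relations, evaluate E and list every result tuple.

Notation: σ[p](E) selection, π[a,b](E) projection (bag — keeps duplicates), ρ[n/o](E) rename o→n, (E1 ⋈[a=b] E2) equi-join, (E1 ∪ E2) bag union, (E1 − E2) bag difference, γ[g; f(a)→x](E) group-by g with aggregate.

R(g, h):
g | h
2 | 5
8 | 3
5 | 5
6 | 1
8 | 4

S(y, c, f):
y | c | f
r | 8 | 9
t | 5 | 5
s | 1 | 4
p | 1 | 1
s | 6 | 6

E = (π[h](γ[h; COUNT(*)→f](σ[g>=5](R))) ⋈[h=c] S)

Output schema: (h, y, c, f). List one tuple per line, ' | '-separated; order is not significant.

Stepwise |·|:
  R → 5
  σ[g>=5](R) → 4
  γ[h; COUNT(*)→f](σ[g>=5](R)) → 4
  π[h](γ[h; COUNT(*)→f](σ[g>=5](R))) → 4
  S → 5
  (π[h](γ[h; COUNT(*)→f](σ[g>=5](R))) ⋈[h=c] S) → 3

== RESULT ==
h | y | c | f
1 | p | 1 | 1
1 | s | 1 | 4
5 | t | 5 | 5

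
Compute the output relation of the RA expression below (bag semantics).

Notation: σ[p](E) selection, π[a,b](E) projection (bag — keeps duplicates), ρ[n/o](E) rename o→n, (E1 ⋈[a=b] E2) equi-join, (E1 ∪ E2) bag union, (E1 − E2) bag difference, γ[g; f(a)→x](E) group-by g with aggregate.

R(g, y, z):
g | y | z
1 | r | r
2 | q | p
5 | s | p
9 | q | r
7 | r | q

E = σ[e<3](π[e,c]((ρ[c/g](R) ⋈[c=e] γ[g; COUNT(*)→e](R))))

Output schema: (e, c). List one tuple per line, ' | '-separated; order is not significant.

Subexpression sizes:
  R → 5
  ρ[c/g](R) → 5
  R → 5
  γ[g; COUNT(*)→e](R) → 5
  (ρ[c/g](R) ⋈[c=e] γ[g; COUNT(*)→e](R)) → 5
  π[e,c]((ρ[c/g](R) ⋈[c=e] γ[g; COUNT(*)→e](R))) → 5
  σ[e<3](π[e,c]((ρ[c/g](R) ⋈[c=e] γ[g; COUNT(*)→e](R)))) → 5

== RESULT ==
e | c
1 | 1
1 | 1
1 | 1
1 | 1
1 | 1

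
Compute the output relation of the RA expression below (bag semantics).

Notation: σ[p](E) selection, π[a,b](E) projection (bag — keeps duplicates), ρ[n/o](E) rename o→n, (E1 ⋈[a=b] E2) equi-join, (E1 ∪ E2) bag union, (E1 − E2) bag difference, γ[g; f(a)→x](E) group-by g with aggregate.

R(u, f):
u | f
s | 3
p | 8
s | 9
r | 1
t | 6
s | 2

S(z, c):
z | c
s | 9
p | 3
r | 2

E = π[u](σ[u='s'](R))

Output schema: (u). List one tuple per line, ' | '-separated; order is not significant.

Stepwise |·|:
  R → 6
  σ[u='s'](R) → 3
  π[u](σ[u='s'](R)) → 3

== RESULT ==
u
s
s
s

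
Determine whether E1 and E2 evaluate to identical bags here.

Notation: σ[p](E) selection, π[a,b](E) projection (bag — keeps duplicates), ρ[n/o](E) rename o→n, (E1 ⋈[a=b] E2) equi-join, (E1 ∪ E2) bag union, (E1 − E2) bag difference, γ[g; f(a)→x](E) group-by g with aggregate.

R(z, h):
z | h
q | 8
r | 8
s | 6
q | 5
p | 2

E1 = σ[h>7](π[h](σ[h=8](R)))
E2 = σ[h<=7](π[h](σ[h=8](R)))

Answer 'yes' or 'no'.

E1 stepwise |·|:
  R → 5
  σ[h=8](R) → 2
  π[h](σ[h=8](R)) → 2
  σ[h>7](π[h](σ[h=8](R))) → 2
E2 stepwise |·|:
  R → 5
  σ[h=8](R) → 2
  π[h](σ[h=8](R)) → 2
  σ[h<=7](π[h](σ[h=8](R))) → 0

E1 result:
h
8
8
E2 result:
h
(0 rows)
Witness: (8,) appears 2× in E1 but 0× in E2.

no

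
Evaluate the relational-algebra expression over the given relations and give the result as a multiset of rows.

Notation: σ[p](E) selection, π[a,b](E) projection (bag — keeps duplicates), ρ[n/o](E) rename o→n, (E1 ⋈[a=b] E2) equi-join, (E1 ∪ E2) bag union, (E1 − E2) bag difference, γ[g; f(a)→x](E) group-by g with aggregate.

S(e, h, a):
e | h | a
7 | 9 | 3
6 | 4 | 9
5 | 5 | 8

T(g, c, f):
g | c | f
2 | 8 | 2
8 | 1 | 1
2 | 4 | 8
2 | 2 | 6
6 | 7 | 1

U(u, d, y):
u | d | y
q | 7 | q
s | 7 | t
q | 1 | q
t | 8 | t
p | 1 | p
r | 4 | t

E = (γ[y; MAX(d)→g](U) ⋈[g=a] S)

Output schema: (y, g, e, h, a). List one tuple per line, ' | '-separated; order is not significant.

Row counts bottom-up:
  U → 6
  γ[y; MAX(d)→g](U) → 3
  S → 3
  (γ[y; MAX(d)→g](U) ⋈[g=a] S) → 1

== RESULT ==
y | g | e | h | a
t | 8 | 5 | 5 | 8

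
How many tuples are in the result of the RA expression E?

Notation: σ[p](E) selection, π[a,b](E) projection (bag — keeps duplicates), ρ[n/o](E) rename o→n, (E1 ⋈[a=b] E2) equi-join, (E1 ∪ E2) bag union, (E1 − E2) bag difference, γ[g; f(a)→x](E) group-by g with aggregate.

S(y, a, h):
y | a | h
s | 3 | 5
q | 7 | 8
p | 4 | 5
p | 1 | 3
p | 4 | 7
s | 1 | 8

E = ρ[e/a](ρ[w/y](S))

Per-node cardinality:
  S → 6
  ρ[w/y](S) → 6
  ρ[e/a](ρ[w/y](S)) → 6

|E| = 6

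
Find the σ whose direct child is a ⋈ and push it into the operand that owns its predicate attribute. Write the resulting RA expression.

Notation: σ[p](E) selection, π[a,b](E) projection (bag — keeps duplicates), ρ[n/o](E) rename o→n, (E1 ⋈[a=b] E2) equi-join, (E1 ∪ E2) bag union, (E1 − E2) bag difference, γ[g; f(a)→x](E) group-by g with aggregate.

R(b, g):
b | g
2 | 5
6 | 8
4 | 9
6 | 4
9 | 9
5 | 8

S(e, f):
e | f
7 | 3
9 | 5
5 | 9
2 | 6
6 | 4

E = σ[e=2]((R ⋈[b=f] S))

σ filters on e, owned by the right side.
E' = (R ⋈[b=f] σ[e=2](S))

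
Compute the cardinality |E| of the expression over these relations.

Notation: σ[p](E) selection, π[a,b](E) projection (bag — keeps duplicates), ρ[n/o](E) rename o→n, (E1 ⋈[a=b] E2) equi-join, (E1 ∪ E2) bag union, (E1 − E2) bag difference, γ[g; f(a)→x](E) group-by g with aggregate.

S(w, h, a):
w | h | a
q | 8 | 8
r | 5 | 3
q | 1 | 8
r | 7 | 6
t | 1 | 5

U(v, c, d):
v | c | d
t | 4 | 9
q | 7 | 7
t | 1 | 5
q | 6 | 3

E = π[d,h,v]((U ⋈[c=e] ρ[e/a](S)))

Subexpression sizes:
  U → 4
  S → 5
  ρ[e/a](S) → 5
  (U ⋈[c=e] ρ[e/a](S)) → 1
  π[d,h,v]((U ⋈[c=e] ρ[e/a](S))) → 1

|E| = 1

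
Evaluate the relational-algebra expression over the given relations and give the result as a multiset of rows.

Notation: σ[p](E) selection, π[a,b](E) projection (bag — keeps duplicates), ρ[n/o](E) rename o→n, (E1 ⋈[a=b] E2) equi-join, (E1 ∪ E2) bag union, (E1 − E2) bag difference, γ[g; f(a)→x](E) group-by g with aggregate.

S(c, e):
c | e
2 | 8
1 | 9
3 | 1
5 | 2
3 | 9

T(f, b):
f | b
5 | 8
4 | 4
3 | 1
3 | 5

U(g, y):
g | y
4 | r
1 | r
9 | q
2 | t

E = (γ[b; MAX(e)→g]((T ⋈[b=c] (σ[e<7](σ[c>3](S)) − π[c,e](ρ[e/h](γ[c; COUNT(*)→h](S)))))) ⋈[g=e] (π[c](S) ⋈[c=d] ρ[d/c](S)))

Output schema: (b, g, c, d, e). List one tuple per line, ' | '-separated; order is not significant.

Stepwise |·|:
  T → 4
  S → 5
  σ[c>3](S) → 1
  σ[e<7](σ[c>3](S)) → 1
  S → 5
  γ[c; COUNT(*)→h](S) → 4
  ρ[e/h](γ[c; COUNT(*)→h](S)) → 4
  π[c,e](ρ[e/h](γ[c; COUNT(*)→h](S))) → 4
  (σ[e<7](σ[c>3](S)) − π[c,e](ρ[e/h](γ[c; COUNT(*)→h](S)))) → 1
  (T ⋈[b=c] (σ[e<7](σ[c>3](S)) − π[c,e](ρ[e/h](γ[c; COUNT(*)→h](S))))) → 1
  γ[b; MAX(e)→g]((T ⋈[b=c] (σ[e<7](σ[c>3](S)) − π[c,e](ρ[e/h](γ[c; COUNT(*)→h](S)))))) → 1
  S → 5
  π[c](S) → 5
  S → 5
  ρ[d/c](S) → 5
  (π[c](S) ⋈[c=d] ρ[d/c](S)) → 7
  (γ[b; MAX(e)→g]((T ⋈[b=c] (σ[e<7](σ[c>3](S)) − π[c,e](ρ[e/h](γ[c; COUNT(*)→h](S)))))) ⋈[g=e] (π[c](S) ⋈[c=d] ρ[d/c](S))) → 1

== RESULT ==
b | g | c | d | e
5 | 2 | 5 | 5 | 2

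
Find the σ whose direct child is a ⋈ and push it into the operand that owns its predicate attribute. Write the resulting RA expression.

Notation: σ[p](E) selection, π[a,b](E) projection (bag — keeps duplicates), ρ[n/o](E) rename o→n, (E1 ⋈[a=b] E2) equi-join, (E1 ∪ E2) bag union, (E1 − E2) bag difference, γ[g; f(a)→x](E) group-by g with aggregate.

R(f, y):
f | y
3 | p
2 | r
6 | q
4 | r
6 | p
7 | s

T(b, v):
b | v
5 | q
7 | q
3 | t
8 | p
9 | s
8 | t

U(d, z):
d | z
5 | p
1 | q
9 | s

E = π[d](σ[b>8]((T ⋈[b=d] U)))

σ filters on b, owned by the left side.
E' = π[d]((σ[b>8](T) ⋈[b=d] U))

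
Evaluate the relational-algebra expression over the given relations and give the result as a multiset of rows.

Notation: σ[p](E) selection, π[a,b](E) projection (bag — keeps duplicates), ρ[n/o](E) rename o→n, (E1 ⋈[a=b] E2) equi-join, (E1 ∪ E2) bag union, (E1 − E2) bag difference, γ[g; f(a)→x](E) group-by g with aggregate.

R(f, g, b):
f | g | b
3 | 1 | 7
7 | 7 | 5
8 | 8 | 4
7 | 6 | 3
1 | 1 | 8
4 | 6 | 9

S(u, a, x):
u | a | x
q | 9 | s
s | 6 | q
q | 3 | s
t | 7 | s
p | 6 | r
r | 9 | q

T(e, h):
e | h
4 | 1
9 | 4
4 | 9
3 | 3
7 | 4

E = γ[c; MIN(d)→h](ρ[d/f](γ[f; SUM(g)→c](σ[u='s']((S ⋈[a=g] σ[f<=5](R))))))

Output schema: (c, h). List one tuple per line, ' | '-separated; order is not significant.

Subexpression sizes:
  S → 6
  R → 6
  σ[f<=5](R) → 3
  (S ⋈[a=g] σ[f<=5](R)) → 2
  σ[u='s']((S ⋈[a=g] σ[f<=5](R))) → 1
  γ[f; SUM(g)→c](σ[u='s']((S ⋈[a=g] σ[f<=5](R)))) → 1
  ρ[d/f](γ[f; SUM(g)→c](σ[u='s']((S ⋈[a=g] σ[f<=5](R))))) → 1
  γ[c; MIN(d)→h](ρ[d/f](γ[f; SUM(g)→c](σ[u='s']((S ⋈[a=g] σ[f<=5](R)))))) → 1

== RESULT ==
c | h
6 | 4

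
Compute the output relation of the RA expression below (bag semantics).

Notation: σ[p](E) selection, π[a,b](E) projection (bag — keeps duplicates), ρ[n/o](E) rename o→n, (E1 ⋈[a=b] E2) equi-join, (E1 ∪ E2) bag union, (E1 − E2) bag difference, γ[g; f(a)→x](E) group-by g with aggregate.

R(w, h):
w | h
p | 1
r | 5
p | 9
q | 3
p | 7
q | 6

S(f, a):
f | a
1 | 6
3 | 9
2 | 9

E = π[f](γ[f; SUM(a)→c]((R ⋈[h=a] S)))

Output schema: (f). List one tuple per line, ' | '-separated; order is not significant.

Per-node cardinality:
  R → 6
  S → 3
  (R ⋈[h=a] S) → 3
  γ[f; SUM(a)→c]((R ⋈[h=a] S)) → 3
  π[f](γ[f; SUM(a)→c]((R ⋈[h=a] S))) → 3

== RESULT ==
f
1
2
3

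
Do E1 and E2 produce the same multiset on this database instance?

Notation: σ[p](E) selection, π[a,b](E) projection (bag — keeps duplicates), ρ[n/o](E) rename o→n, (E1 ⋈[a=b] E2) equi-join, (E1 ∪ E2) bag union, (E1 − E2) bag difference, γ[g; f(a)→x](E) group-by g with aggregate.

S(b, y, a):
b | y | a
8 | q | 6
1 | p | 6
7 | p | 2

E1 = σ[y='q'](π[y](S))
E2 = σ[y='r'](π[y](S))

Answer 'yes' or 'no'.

E1 subexpression sizes:
  S → 3
  π[y](S) → 3
  σ[y='q'](π[y](S)) → 1
E2 subexpression sizes:
  S → 3
  π[y](S) → 3
  σ[y='r'](π[y](S)) → 0

E1 result:
y
q
E2 result:
y
(0 rows)
Witness: ('q',) appears 1× in E1 but 0× in E2.

no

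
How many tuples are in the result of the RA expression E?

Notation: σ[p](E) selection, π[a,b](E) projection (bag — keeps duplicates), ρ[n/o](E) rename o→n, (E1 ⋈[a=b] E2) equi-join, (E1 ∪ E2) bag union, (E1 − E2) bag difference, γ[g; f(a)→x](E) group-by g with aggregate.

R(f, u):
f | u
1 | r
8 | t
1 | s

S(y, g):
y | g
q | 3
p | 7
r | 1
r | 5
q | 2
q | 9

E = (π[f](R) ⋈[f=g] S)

Per-node cardinality:
  R → 3
  π[f](R) → 3
  S → 6
  (π[f](R) ⋈[f=g] S) → 2

|E| = 2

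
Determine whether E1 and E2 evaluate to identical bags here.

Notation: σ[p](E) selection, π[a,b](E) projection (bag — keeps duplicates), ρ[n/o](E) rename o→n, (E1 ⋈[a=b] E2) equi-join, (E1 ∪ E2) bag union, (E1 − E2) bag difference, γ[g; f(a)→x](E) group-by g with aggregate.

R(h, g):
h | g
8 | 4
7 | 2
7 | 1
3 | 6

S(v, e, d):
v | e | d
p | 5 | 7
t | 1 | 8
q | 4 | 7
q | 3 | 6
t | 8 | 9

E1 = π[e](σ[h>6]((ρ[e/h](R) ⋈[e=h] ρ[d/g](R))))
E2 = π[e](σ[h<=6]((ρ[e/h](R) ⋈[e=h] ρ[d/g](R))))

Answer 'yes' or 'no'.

E1 subexpression sizes:
  R → 4
  ρ[e/h](R) → 4
  R → 4
  ρ[d/g](R) → 4
  (ρ[e/h](R) ⋈[e=h] ρ[d/g](R)) → 6
  σ[h>6]((ρ[e/h](R) ⋈[e=h] ρ[d/g](R))) → 5
  π[e](σ[h>6]((ρ[e/h](R) ⋈[e=h] ρ[d/g](R)))) → 5
E2 subexpression sizes:
  R → 4
  ρ[e/h](R) → 4
  R → 4
  ρ[d/g](R) → 4
  (ρ[e/h](R) ⋈[e=h] ρ[d/g](R)) → 6
  σ[h<=6]((ρ[e/h](R) ⋈[e=h] ρ[d/g](R))) → 1
  π[e](σ[h<=6]((ρ[e/h](R) ⋈[e=h] ρ[d/g](R)))) → 1

E1 result:
e
7
7
7
7
8
E2 result:
e
3
Witness: (7,) appears 4× in E1 but 0× in E2.

no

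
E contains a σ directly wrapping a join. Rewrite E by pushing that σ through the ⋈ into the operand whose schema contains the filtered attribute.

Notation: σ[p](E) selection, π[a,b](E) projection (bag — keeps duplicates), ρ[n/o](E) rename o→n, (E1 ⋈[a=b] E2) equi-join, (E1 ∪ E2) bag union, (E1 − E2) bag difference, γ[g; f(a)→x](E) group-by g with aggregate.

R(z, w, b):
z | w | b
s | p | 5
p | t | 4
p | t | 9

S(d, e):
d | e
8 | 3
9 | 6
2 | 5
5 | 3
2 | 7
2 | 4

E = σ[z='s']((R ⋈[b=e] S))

σ filters on z, owned by the left side.
E' = (σ[z='s'](R) ⋈[b=e] S)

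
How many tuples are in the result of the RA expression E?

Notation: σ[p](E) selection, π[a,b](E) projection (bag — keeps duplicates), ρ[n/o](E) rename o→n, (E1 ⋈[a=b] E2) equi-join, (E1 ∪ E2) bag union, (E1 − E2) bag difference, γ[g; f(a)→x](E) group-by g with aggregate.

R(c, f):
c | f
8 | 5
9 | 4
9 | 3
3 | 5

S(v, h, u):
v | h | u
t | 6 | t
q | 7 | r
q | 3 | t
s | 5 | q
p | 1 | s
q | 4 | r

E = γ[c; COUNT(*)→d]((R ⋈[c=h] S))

Row counts bottom-up:
  R → 4
  S → 6
  (R ⋈[c=h] S) → 1
  γ[c; COUNT(*)→d]((R ⋈[c=h] S)) → 1

|E| = 1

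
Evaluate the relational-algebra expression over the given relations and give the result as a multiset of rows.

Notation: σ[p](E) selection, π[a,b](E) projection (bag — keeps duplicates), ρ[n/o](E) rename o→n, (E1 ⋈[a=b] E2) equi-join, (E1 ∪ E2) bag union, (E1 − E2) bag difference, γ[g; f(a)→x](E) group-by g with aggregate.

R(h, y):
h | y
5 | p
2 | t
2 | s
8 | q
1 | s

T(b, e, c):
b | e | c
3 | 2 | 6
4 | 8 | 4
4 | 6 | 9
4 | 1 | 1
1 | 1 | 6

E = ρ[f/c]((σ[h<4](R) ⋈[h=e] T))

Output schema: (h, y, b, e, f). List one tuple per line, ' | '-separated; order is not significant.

Stepwise |·|:
  R → 5
  σ[h<4](R) → 3
  T → 5
  (σ[h<4](R) ⋈[h=e] T) → 4
  ρ[f/c]((σ[h<4](R) ⋈[h=e] T)) → 4

== RESULT ==
h | y | b | e | f
1 | s | 1 | 1 | 6
1 | s | 4 | 1 | 1
2 | s | 3 | 2 | 6
2 | t | 3 | 2 | 6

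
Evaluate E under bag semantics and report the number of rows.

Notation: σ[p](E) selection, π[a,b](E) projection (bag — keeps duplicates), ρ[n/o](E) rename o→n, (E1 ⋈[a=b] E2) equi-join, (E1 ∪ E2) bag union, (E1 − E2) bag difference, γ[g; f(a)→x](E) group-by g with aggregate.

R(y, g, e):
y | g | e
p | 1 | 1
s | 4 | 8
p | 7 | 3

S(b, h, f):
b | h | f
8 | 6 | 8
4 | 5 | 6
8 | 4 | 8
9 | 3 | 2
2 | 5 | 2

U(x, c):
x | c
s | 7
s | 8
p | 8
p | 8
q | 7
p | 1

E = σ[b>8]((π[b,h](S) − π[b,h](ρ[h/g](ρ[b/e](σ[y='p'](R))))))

Stepwise |·|:
  S → 5
  π[b,h](S) → 5
  R → 3
  σ[y='p'](R) → 2
  ρ[b/e](σ[y='p'](R)) → 2
  ρ[h/g](ρ[b/e](σ[y='p'](R))) → 2
  π[b,h](ρ[h/g](ρ[b/e](σ[y='p'](R)))) → 2
  (π[b,h](S) − π[b,h](ρ[h/g](ρ[b/e](σ[y='p'](R))))) → 5
  σ[b>8]((π[b,h](S) − π[b,h](ρ[h/g](ρ[b/e](σ[y='p'](R)))))) → 1

|E| = 1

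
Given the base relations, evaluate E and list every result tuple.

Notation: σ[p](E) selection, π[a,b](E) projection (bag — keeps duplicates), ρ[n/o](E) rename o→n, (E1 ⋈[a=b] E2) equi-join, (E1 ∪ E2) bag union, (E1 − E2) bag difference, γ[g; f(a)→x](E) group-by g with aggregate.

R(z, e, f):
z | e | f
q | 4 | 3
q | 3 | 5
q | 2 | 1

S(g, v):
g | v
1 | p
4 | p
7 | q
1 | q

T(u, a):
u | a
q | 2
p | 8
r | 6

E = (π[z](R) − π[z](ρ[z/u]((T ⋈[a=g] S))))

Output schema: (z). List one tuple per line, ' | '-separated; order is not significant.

Row counts bottom-up:
  R → 3
  π[z](R) → 3
  T → 3
  S → 4
  (T ⋈[a=g] S) → 0
  ρ[z/u]((T ⋈[a=g] S)) → 0
  π[z](ρ[z/u]((T ⋈[a=g] S))) → 0
  (π[z](R) − π[z](ρ[z/u]((T ⋈[a=g] S)))) → 3

== RESULT ==
z
q
q
q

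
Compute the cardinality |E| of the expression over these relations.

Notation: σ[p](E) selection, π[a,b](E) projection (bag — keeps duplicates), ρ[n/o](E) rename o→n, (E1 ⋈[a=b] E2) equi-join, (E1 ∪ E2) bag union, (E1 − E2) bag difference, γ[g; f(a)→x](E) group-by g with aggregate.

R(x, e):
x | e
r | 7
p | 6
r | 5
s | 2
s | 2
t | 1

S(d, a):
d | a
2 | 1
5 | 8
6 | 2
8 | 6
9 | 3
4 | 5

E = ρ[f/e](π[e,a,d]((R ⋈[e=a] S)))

Per-node cardinality:
  R → 6
  S → 6
  (R ⋈[e=a] S) → 5
  π[e,a,d]((R ⋈[e=a] S)) → 5
  ρ[f/e](π[e,a,d]((R ⋈[e=a] S))) → 5

|E| = 5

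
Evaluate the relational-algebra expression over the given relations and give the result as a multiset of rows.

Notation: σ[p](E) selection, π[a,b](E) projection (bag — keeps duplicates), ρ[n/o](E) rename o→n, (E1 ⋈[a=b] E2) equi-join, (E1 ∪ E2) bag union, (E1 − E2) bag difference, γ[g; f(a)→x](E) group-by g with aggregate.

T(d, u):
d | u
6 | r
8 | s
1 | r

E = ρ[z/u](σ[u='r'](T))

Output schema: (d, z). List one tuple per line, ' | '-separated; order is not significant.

Row counts bottom-up:
  T → 3
  σ[u='r'](T) → 2
  ρ[z/u](σ[u='r'](T)) → 2

== RESULT ==
d | z
1 | r
6 | r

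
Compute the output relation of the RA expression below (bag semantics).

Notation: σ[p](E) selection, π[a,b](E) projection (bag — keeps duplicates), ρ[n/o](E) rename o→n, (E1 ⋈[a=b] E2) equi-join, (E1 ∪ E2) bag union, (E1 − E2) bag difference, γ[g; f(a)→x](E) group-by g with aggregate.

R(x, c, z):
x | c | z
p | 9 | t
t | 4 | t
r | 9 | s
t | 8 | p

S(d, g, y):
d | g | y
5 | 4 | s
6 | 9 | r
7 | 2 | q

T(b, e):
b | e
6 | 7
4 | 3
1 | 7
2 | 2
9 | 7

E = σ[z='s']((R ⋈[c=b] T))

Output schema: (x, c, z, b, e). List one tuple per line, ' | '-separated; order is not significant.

Per-node cardinality:
  R → 4
  T → 5
  (R ⋈[c=b] T) → 3
  σ[z='s']((R ⋈[c=b] T)) → 1

== RESULT ==
x | c | z | b | e
r | 9 | s | 9 | 7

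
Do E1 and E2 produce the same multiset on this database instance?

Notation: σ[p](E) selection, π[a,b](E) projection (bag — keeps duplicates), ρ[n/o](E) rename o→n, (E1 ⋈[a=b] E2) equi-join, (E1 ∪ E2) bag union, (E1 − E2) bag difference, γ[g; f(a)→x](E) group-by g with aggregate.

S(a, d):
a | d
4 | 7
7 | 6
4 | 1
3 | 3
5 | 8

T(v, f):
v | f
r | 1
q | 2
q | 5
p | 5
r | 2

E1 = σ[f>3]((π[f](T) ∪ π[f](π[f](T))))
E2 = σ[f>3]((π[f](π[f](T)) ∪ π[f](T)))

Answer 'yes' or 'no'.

E1 subexpression sizes:
  T → 5
  π[f](T) → 5
  T → 5
  π[f](T) → 5
  π[f](π[f](T)) → 5
  (π[f](T) ∪ π[f](π[f](T))) → 10
  σ[f>3]((π[f](T) ∪ π[f](π[f](T)))) → 4
E2 subexpression sizes:
  T → 5
  π[f](T) → 5
  π[f](π[f](T)) → 5
  T → 5
  π[f](T) → 5
  (π[f](π[f](T)) ∪ π[f](T)) → 10
  σ[f>3]((π[f](π[f](T)) ∪ π[f](T))) → 4

E1 and E2 produce the same multiset:
f
5
5
5
5

yes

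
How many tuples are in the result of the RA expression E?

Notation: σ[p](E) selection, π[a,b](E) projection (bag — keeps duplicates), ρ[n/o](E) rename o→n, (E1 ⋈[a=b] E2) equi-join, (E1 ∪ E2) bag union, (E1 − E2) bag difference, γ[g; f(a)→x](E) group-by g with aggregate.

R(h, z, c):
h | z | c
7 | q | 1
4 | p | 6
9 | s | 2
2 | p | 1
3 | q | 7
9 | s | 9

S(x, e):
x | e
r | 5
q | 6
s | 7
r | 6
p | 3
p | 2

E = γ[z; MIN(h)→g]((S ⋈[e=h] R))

Per-node cardinality:
  S → 6
  R → 6
  (S ⋈[e=h] R) → 3
  γ[z; MIN(h)→g]((S ⋈[e=h] R)) → 2

|E| = 2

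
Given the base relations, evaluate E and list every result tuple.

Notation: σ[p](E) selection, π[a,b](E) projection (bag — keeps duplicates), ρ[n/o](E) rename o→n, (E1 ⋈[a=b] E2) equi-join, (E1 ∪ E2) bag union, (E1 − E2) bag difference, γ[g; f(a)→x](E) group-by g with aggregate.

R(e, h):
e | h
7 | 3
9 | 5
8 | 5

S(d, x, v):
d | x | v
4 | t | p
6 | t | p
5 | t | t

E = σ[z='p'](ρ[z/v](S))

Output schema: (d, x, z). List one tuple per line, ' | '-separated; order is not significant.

Per-node cardinality:
  S → 3
  ρ[z/v](S) → 3
  σ[z='p'](ρ[z/v](S)) → 2

== RESULT ==
d | x | z
4 | t | p
6 | t | p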